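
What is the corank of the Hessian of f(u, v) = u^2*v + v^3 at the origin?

The Hessian at 0 is [[0, 0], [0, 0]] of rank 0; hence corank 2.

2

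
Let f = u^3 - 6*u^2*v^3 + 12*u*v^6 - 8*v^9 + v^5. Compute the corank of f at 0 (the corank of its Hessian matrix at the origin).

2

Hessian at 0 has rank 0.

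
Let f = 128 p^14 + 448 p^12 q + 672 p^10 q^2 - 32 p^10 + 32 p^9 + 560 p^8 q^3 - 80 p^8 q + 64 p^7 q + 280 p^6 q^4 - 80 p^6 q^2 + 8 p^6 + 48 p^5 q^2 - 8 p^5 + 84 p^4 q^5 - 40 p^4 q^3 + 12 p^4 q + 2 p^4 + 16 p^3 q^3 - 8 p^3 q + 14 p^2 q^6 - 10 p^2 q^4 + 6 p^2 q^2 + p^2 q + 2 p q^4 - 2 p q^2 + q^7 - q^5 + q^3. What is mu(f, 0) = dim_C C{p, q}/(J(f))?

The Hessian of f at 0 is [[0, 0], [0, 0]] with rank 0, so corank 2. A Groebner basis of the Jacobian ideal J(f) in C{p,q} is {p^3 + 5*p^2/2 - 11*p*q/2 + 3*q^2, p^2*q + p^2/2 - 3*p*q/2 + q^2, -3*p^2/2 + p*q^2 + 5*p*q/2 - q^2, -7*p^2/2 + 13*p*q/2 + q^3 - 3*q^2}; counting standard monomials gives mu = 6. Corank 2; j^3 = q*(p - q)^2 has shape L^2 M (L != M), so D-series; mu = 6 gives D_6.

6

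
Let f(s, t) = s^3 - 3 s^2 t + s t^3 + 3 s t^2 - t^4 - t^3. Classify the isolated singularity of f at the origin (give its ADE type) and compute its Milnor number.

The Hessian of f at 0 has rank 0. Corank 2; j^3 = (s - t)^3 is a perfect cube, so E-series; the 4-jet and mu = 7 give E_7.

Type E_7, Milnor number mu = 7.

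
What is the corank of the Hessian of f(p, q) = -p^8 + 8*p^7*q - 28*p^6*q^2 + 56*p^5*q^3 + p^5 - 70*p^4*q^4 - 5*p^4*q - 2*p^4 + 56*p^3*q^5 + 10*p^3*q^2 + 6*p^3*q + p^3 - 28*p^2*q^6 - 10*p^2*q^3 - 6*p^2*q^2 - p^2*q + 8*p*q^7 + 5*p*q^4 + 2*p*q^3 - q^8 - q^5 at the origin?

2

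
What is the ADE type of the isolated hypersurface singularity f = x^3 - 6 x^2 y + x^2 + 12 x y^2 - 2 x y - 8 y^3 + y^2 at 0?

A2

The Hessian of f at 0 has rank 1. Corank 1: A-series; mu = 2 gives A_2.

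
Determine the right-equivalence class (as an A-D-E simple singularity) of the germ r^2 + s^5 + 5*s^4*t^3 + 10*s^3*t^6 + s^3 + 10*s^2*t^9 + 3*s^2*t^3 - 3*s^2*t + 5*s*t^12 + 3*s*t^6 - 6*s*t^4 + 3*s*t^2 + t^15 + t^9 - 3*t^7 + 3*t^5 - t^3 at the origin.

E_{8}

The Hessian of f at 0 has rank 1. Corank 2; j^3 = (s - t)^3 is a perfect cube, so E-series; the 5-jet and mu = 8 give E_8.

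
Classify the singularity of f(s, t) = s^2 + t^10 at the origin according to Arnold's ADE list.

A_{9}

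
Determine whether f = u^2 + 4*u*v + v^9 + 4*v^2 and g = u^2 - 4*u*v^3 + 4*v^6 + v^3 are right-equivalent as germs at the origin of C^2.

The Hessian of f at 0 has rank 1. Corank 1: A-series; mu = 8 gives A_8. The Hessian of g at 0 has rank 1. Corank 1: A-series; mu = 2 gives A_2. f is A_8 but g is A_2, hence not right-equivalent.

No.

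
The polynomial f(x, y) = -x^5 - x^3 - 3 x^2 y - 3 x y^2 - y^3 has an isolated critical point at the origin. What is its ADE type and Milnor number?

Type E_8, Milnor number mu = 8.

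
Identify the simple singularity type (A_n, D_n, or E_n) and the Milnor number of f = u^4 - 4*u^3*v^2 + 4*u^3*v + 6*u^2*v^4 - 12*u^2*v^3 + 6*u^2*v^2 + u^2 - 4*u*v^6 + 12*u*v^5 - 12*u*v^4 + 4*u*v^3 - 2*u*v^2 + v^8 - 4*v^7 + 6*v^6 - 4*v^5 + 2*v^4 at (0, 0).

The Hessian of f at 0 is [[2, 0], [0, 0]] with rank 1, so corank 1. A Groebner basis of the Jacobian ideal J(f) in C{u,v} is {u^2, u*v, -u + v^2}; counting standard monomials gives mu = 3. Corank 1: A-series; mu = 3 gives A_3.

Type A_{3}, Milnor number mu = 3.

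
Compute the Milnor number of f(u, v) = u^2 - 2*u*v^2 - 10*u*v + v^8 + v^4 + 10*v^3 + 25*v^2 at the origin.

7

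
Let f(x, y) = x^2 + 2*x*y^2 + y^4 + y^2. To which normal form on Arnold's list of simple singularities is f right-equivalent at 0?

The Hessian of f at 0 has rank 2. Corank 0: nondegenerate Morse point, so A_1.

A_1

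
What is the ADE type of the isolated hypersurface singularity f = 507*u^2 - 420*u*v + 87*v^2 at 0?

A_1

The Hessian of f at 0 is [[1014, -420], [-420, 174]] with rank 2, so corank 0. A Groebner basis of the Jacobian ideal J(f) in C{u,v} is {u, v}; counting standard monomials gives mu = 1. Corank 0: nondegenerate Morse point, so A_1.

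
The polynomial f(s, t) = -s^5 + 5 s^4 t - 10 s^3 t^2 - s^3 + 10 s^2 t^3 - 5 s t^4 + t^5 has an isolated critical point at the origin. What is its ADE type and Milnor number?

The Hessian of f at 0 is [[0, 0], [0, 0]] with rank 0, so corank 2. A Groebner basis of the Jacobian ideal J(f) in C{s,t} is {t^5, s*t^3 - t^4/4, s^2}; counting standard monomials gives mu = 8. Corank 2; j^3 = -s^3 is a perfect cube, so E-series; the 5-jet and mu = 8 give E_8.

Type E_{8}, Milnor number mu = 8.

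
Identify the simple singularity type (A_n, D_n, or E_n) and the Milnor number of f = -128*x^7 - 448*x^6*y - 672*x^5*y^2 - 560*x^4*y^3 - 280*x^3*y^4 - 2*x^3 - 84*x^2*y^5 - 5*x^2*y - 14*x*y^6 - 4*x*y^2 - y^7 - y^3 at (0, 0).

Type D_{8}, Milnor number mu = 8.

The Hessian of f at 0 has rank 0. Corank 2; j^3 = -(x + y)^2*(2*x + y) has shape L^2 M (L != M), so D-series; mu = 8 gives D_8.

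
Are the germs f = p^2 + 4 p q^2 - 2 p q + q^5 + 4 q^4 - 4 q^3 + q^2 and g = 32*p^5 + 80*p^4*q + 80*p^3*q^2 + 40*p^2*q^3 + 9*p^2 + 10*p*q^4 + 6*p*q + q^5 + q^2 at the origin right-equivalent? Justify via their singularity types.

Yes.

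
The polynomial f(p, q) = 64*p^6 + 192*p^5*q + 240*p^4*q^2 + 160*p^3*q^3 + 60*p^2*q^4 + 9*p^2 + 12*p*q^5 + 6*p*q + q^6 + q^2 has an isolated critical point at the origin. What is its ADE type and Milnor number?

Type A5, Milnor number mu = 5.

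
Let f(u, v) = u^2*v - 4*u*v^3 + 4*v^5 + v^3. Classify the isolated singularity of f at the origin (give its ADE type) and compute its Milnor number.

Type D_4, Milnor number mu = 4.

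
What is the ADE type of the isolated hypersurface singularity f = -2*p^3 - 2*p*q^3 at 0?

E7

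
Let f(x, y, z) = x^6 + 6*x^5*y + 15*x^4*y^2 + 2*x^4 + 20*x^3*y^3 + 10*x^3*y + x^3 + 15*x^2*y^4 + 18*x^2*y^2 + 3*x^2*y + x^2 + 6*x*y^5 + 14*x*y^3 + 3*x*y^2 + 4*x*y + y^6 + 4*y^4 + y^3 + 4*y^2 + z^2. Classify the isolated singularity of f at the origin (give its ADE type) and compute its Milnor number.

The Hessian of f at 0 is [[2, 4, 0], [4, 8, 0], [0, 0, 2]] with rank 2, so corank 1. A Groebner basis of the Jacobian ideal J(f) in C{x,y,z} is {y^2, x + 2*y, z}; counting standard monomials gives mu = 2. Corank 1: A-series; mu = 2 gives A_2.

Type A_2, Milnor number mu = 2.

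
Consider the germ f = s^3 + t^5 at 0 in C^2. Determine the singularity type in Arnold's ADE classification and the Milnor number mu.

Type E8, Milnor number mu = 8.

The Hessian of f at 0 is [[0, 0], [0, 0]] with rank 0, so corank 2. A Groebner basis of the Jacobian ideal J(f) in C{s,t} is {t^4, s^2}; counting standard monomials gives mu = 8. Corank 2; j^3 = s^3 is a perfect cube, so E-series; the 5-jet and mu = 8 give E_8.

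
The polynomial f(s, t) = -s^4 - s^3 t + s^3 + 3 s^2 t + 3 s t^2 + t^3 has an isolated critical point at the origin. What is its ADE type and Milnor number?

The Hessian of f at 0 has rank 0. Corank 2; j^3 = (s + t)^3 is a perfect cube, so E-series; the 4-jet and mu = 7 give E_7.

Type E7, Milnor number mu = 7.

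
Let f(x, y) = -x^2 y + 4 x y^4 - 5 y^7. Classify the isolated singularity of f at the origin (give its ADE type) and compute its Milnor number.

The Hessian of f at 0 is [[0, 0], [0, 0]] with rank 0, so corank 2. A Groebner basis of the Jacobian ideal J(f) in C{x,y} is {2*x^2/3 + x*y^3, -x*y/2 + y^4, x^3, x^2*y}; counting standard monomials gives mu = 8. Corank 2; j^3 = -x^2*y has shape L^2 M (L != M), so D-series; mu = 8 gives D_8.

Type D8, Milnor number mu = 8.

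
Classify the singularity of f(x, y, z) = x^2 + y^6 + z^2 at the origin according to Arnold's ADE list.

A_5

The Hessian of f at 0 has rank 2. Corank 1: A-series; mu = 5 gives A_5.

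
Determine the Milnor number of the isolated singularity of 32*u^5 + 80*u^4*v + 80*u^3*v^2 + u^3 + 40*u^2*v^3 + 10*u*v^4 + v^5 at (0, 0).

The Hessian of f at 0 has rank 0. Corank 2; j^3 = u^3 is a perfect cube, so E-series; the 5-jet and mu = 8 give E_8.

8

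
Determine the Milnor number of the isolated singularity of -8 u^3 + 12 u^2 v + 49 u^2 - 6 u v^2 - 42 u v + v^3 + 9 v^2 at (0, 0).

2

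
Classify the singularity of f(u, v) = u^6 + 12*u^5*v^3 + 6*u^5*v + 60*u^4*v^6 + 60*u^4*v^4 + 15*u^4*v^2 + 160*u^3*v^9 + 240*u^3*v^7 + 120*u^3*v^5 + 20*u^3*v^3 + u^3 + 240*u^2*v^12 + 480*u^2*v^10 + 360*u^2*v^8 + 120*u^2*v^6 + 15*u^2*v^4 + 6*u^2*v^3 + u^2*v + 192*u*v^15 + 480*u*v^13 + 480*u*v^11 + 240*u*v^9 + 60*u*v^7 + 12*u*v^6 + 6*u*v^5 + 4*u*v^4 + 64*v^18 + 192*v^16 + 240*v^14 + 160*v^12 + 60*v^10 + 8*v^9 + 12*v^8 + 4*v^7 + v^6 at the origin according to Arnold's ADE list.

D7

The Hessian of f at 0 has rank 0. Corank 2; j^3 = u^2*(u + v) has shape L^2 M (L != M), so D-series; mu = 7 gives D_7.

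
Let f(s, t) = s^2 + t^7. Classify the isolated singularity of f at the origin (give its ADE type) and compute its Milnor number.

Type A6, Milnor number mu = 6.

The Hessian of f at 0 has rank 1. Corank 1: A-series; mu = 6 gives A_6.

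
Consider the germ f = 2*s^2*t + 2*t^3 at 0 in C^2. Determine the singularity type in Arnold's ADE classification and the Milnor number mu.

Type D4, Milnor number mu = 4.

The Hessian of f at 0 is [[0, 0], [0, 0]] with rank 0, so corank 2. A Groebner basis of the Jacobian ideal J(f) in C{s,t} is {t^3, s^2 + 3*t^2, s*t}; counting standard monomials gives mu = 4. Corank 2; j^3 = 2*t*(s^2 + t^2) splits into three distinct lines over C (the quadratic factor has nonzero discriminant), so D_4.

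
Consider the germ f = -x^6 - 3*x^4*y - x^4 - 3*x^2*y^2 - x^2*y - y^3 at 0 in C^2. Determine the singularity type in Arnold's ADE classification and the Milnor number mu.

Type D_{4}, Milnor number mu = 4.

The Hessian of f at 0 has rank 0. Corank 2; j^3 = -y*(x^2 + y^2) splits into three distinct lines over C (the quadratic factor has nonzero discriminant), so D_4.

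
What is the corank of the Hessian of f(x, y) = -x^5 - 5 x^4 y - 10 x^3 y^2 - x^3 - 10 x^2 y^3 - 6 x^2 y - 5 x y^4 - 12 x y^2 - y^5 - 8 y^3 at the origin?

2

Hessian at 0 has rank 0.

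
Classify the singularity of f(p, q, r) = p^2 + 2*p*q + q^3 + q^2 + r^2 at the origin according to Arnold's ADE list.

A_{2}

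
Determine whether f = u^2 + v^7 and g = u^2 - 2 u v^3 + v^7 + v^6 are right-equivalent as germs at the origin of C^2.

The Hessian of f at 0 has rank 1. Corank 1: A-series; mu = 6 gives A_6. The Hessian of g at 0 has rank 1. Corank 1: A-series; mu = 6 gives A_6. Both have type A_6, hence right-equivalent.

Yes.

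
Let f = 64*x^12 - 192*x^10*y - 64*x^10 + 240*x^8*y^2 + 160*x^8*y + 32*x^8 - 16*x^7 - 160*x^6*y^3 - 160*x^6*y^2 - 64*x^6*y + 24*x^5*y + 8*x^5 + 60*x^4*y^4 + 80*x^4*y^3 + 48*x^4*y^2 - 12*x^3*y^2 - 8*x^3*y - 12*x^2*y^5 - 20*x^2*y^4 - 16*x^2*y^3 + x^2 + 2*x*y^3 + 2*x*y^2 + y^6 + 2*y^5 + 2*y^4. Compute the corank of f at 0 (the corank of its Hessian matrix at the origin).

The Hessian at 0 is [[2, 0], [0, 0]] of rank 1; hence corank 1.

1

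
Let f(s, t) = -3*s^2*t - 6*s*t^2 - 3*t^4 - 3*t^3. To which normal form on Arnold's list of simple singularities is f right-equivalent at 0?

D_5

The Hessian of f at 0 is [[0, 0], [0, 0]] with rank 0, so corank 2. A Groebner basis of the Jacobian ideal J(f) in C{s,t} is {s^3 - s^2/4 + t^2/4, s^2/4 + t^3 - t^2/4, s*t + t^2}; counting standard monomials gives mu = 5. Corank 2; j^3 = -3*t*(s + t)^2 has shape L^2 M (L != M), so D-series; mu = 5 gives D_5.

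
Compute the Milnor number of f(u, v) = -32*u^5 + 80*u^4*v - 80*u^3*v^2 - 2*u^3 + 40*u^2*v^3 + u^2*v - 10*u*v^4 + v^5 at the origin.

The Hessian of f at 0 has rank 0. Corank 2; j^3 = -u^2*(2*u - v) has shape L^2 M (L != M), so D-series; mu = 6 gives D_6.

6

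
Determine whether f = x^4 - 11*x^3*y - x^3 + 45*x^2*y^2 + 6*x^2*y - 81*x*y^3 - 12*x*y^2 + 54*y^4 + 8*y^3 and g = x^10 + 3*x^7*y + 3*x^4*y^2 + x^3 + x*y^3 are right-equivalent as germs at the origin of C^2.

Yes.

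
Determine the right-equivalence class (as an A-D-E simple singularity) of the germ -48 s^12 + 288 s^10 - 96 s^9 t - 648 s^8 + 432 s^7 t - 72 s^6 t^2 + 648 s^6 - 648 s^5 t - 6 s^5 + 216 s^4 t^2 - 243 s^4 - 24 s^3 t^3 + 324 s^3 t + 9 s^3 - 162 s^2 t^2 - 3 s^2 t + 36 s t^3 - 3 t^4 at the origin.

The Hessian of f at 0 is [[0, 0], [0, 0]] with rank 0, so corank 2. A Groebner basis of the Jacobian ideal J(f) in C{s,t} is {s*t^2, s*t/12 + t^3, s^2 - s*t/3}; counting standard monomials gives mu = 5. Corank 2; j^3 = 3*s^2*(3*s - t) has shape L^2 M (L != M), so D-series; mu = 5 gives D_5.

D5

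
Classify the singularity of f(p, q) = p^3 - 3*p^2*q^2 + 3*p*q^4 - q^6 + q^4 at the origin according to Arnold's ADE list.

The Hessian of f at 0 is [[0, 0], [0, 0]] with rank 0, so corank 2. A Groebner basis of the Jacobian ideal J(f) in C{p,q} is {p^3, p^2*q, -p^2/2 + p*q^2, q^3}; counting standard monomials gives mu = 6. Corank 2; j^3 = p^3 is a perfect cube, so E-series; the 4-jet and mu = 6 give E_6.

E_6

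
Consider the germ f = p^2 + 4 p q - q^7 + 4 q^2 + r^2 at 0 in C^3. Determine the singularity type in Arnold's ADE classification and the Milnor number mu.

Type A6, Milnor number mu = 6.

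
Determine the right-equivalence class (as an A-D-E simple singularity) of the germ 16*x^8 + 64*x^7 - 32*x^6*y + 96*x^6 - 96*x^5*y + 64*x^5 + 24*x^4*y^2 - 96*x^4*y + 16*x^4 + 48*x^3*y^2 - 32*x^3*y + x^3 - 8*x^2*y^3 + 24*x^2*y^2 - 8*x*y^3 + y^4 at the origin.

E_{6}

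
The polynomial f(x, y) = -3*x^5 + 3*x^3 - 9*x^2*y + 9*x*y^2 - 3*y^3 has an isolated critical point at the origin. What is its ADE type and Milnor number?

Type E_{8}, Milnor number mu = 8.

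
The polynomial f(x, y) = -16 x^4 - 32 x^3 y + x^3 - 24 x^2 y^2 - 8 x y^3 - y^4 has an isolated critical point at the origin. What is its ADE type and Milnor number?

Type E_{6}, Milnor number mu = 6.

The Hessian of f at 0 has rank 0. Corank 2; j^3 = x^3 is a perfect cube, so E-series; the 4-jet and mu = 6 give E_6.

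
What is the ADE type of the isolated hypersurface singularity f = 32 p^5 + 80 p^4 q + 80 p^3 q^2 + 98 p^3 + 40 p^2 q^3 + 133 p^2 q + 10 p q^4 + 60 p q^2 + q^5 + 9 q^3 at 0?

D_{6}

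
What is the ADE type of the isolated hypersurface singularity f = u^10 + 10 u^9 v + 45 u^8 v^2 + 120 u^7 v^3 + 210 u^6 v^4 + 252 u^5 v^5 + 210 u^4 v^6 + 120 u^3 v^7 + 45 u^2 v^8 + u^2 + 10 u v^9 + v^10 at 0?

A_{9}

The Hessian of f at 0 has rank 1. Corank 1: A-series; mu = 9 gives A_9.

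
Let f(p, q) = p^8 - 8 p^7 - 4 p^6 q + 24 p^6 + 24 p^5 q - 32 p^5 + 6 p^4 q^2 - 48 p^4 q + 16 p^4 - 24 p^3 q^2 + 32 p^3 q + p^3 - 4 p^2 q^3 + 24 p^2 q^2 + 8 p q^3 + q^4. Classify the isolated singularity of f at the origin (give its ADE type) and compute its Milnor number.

Type E_6, Milnor number mu = 6.

The Hessian of f at 0 is [[0, 0], [0, 0]] with rank 0, so corank 2. A Groebner basis of the Jacobian ideal J(f) in C{p,q} is {q^4, p*q^2 + q^3/6, p^2}; counting standard monomials gives mu = 6. Corank 2; j^3 = p^3 is a perfect cube, so E-series; the 4-jet and mu = 6 give E_6.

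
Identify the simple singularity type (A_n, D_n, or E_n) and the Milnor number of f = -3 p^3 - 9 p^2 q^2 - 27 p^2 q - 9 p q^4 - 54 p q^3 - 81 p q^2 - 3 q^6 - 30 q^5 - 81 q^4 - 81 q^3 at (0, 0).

Type E8, Milnor number mu = 8.

The Hessian of f at 0 has rank 0. Corank 2; j^3 = -3*(p + 3*q)^3 is a perfect cube, so E-series; the 5-jet and mu = 8 give E_8.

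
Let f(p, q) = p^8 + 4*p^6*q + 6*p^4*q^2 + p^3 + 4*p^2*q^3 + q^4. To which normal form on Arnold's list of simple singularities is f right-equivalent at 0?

E6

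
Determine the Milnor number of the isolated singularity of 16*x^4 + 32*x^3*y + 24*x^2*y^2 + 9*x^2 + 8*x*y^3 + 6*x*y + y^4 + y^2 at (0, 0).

3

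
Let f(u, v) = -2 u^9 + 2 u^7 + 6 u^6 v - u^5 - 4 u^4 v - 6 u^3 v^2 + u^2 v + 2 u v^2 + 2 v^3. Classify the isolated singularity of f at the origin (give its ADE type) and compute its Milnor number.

Type D_{4}, Milnor number mu = 4.

The Hessian of f at 0 has rank 0. Corank 2; j^3 = v*(u^2 + 2*u*v + 2*v^2) splits into three distinct lines over C (the quadratic factor has nonzero discriminant), so D_4.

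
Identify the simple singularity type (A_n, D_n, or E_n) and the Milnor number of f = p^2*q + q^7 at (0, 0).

Type D8, Milnor number mu = 8.

The Hessian of f at 0 has rank 0. Corank 2; j^3 = p^2*q has shape L^2 M (L != M), so D-series; mu = 8 gives D_8.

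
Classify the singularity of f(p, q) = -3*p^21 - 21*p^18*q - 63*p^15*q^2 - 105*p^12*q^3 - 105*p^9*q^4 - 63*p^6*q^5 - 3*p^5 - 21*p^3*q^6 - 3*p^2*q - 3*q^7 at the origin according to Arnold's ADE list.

D_8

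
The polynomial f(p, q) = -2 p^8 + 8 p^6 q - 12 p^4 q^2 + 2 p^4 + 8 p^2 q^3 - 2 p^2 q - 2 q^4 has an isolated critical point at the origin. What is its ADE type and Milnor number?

Type D_5, Milnor number mu = 5.

The Hessian of f at 0 has rank 0. Corank 2; j^3 = -2*p^2*q has shape L^2 M (L != M), so D-series; mu = 5 gives D_5.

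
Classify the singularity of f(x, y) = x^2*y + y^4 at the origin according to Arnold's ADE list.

The Hessian of f at 0 is [[0, 0], [0, 0]] with rank 0, so corank 2. A Groebner basis of the Jacobian ideal J(f) in C{x,y} is {x^3, x^2/4 + y^3, x*y}; counting standard monomials gives mu = 5. Corank 2; j^3 = x^2*y has shape L^2 M (L != M), so D-series; mu = 5 gives D_5.

D_{5}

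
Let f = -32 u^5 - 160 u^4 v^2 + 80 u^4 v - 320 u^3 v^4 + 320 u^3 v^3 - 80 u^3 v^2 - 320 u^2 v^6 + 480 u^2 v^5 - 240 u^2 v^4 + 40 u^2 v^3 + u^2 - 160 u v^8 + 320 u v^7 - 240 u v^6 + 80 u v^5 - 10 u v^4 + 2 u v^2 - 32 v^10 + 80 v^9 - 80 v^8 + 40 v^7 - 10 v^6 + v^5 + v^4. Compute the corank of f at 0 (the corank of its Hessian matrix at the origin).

Hessian at 0 has rank 1.

1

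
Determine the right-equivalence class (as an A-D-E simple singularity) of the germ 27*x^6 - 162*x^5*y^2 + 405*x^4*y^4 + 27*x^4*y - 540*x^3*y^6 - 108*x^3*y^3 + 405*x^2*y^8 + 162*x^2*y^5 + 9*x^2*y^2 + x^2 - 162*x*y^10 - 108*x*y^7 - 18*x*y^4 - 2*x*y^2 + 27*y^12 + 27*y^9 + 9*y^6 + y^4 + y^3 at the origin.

The Hessian of f at 0 is [[2, 0], [0, 0]] with rank 1, so corank 1. A Groebner basis of the Jacobian ideal J(f) in C{x,y} is {y^2, x}; counting standard monomials gives mu = 2. Corank 1: A-series; mu = 2 gives A_2.

A2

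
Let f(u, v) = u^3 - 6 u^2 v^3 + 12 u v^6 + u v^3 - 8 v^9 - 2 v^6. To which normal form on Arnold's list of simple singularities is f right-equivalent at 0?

E_7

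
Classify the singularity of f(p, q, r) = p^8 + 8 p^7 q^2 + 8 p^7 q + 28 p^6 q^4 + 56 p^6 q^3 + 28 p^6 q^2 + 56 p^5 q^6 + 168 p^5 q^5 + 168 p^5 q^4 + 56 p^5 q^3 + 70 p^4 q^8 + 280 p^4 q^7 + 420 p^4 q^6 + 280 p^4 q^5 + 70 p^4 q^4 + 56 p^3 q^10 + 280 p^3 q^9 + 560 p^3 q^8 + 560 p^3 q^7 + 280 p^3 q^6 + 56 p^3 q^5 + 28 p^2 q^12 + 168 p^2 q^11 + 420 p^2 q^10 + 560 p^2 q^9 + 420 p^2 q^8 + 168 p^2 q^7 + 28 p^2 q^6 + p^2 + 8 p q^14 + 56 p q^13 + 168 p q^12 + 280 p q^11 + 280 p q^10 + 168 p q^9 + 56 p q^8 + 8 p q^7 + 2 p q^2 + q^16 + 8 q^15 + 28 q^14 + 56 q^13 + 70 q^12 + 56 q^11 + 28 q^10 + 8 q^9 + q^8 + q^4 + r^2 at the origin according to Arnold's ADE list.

The Hessian of f at 0 is [[2, 0, 0], [0, 0, 0], [0, 0, 2]] with rank 2, so corank 1. A Groebner basis of the Jacobian ideal J(f) in C{p,q,r} is {p^4, p^3*q, p + q^2, r}; counting standard monomials gives mu = 7. Corank 1: A-series; mu = 7 gives A_7.

A_7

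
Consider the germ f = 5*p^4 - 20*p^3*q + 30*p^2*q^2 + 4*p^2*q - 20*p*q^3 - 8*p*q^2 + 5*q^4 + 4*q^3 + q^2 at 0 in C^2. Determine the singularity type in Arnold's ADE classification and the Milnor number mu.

The Hessian of f at 0 is [[0, 0], [0, 2]] with rank 1, so corank 1. A Groebner basis of the Jacobian ideal J(f) in C{p,q} is {p^2 + q/2, p*q, q^2}; counting standard monomials gives mu = 3. Corank 1: A-series; mu = 3 gives A_3.

Type A3, Milnor number mu = 3.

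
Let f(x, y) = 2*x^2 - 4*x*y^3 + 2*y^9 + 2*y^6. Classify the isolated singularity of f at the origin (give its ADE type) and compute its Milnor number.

The Hessian of f at 0 is [[4, 0], [0, 0]] with rank 1, so corank 1. A Groebner basis of the Jacobian ideal J(f) in C{x,y} is {x^2*y^2, x^3, -x + y^3}; counting standard monomials gives mu = 8. Corank 1: A-series; mu = 8 gives A_8.

Type A_8, Milnor number mu = 8.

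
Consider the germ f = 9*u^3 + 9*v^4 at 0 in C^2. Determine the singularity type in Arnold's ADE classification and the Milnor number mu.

Type E_6, Milnor number mu = 6.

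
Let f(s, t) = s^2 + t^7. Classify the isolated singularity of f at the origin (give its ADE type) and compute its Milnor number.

Type A_{6}, Milnor number mu = 6.

The Hessian of f at 0 is [[2, 0], [0, 0]] with rank 1, so corank 1. A Groebner basis of the Jacobian ideal J(f) in C{s,t} is {t^6, s}; counting standard monomials gives mu = 6. Corank 1: A-series; mu = 6 gives A_6.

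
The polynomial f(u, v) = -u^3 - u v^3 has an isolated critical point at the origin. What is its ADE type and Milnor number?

The Hessian of f at 0 has rank 0. Corank 2; j^3 = -u^3 is a perfect cube, so E-series; the 4-jet and mu = 7 give E_7.

Type E7, Milnor number mu = 7.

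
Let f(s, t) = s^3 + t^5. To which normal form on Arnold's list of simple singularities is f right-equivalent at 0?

The Hessian of f at 0 is [[0, 0], [0, 0]] with rank 0, so corank 2. A Groebner basis of the Jacobian ideal J(f) in C{s,t} is {t^4, s^2}; counting standard monomials gives mu = 8. Corank 2; j^3 = s^3 is a perfect cube, so E-series; the 5-jet and mu = 8 give E_8.

E8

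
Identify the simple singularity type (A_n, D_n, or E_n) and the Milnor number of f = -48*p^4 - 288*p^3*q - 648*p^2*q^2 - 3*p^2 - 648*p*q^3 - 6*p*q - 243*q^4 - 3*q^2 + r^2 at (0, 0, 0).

Type A_3, Milnor number mu = 3.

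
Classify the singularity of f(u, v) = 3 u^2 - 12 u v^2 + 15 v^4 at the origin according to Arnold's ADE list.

A_{3}

The Hessian of f at 0 is [[6, 0], [0, 0]] with rank 1, so corank 1. A Groebner basis of the Jacobian ideal J(f) in C{u,v} is {u^2, u*v, -u/2 + v^2}; counting standard monomials gives mu = 3. Corank 1: A-series; mu = 3 gives A_3.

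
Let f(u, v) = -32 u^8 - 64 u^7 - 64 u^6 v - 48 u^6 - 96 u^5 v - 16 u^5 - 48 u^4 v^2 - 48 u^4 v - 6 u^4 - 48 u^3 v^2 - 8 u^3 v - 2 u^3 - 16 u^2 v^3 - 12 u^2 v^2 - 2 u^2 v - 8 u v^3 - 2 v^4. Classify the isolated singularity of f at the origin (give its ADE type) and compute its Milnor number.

The Hessian of f at 0 is [[0, 0], [0, 0]] with rank 0, so corank 2. A Groebner basis of the Jacobian ideal J(f) in C{u,v} is {u*v^2, -u*v/4 + v^3, u^2 + u*v}; counting standard monomials gives mu = 5. Corank 2; j^3 = -2*u^2*(u + v) has shape L^2 M (L != M), so D-series; mu = 5 gives D_5.

Type D_{5}, Milnor number mu = 5.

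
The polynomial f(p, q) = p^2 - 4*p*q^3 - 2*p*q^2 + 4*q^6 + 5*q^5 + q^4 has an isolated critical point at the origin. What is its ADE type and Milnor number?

Type A_{4}, Milnor number mu = 4.

The Hessian of f at 0 is [[2, 0], [0, 0]] with rank 1, so corank 1. A Groebner basis of the Jacobian ideal J(f) in C{p,q} is {-p/2 + q^3 + q^2/2, p^2, p*q - p/2 + q^2/2}; counting standard monomials gives mu = 4. Corank 1: A-series; mu = 4 gives A_4.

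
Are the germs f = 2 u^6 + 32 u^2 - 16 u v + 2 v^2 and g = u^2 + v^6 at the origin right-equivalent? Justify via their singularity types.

The Hessian of f at 0 has rank 1. Corank 1: A-series; mu = 5 gives A_5. The Hessian of g at 0 has rank 1. Corank 1: A-series; mu = 5 gives A_5. Both have type A_5, hence right-equivalent.

Yes.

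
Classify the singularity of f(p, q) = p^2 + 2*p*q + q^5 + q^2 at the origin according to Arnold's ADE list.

A4

The Hessian of f at 0 is [[2, 2], [2, 2]] with rank 1, so corank 1. A Groebner basis of the Jacobian ideal J(f) in C{p,q} is {q^4, p + q}; counting standard monomials gives mu = 4. Corank 1: A-series; mu = 4 gives A_4.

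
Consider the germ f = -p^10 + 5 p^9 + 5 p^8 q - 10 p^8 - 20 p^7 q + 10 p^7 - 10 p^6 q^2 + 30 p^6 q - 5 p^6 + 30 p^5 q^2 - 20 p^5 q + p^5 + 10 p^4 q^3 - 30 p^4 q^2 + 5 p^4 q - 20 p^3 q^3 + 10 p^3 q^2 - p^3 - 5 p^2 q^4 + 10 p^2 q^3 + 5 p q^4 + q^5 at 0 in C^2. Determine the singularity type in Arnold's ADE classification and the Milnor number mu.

Type E_8, Milnor number mu = 8.

The Hessian of f at 0 is [[0, 0], [0, 0]] with rank 0, so corank 2. A Groebner basis of the Jacobian ideal J(f) in C{p,q} is {q^5, p*q^3 + q^4/4, p^2}; counting standard monomials gives mu = 8. Corank 2; j^3 = -p^3 is a perfect cube, so E-series; the 5-jet and mu = 8 give E_8.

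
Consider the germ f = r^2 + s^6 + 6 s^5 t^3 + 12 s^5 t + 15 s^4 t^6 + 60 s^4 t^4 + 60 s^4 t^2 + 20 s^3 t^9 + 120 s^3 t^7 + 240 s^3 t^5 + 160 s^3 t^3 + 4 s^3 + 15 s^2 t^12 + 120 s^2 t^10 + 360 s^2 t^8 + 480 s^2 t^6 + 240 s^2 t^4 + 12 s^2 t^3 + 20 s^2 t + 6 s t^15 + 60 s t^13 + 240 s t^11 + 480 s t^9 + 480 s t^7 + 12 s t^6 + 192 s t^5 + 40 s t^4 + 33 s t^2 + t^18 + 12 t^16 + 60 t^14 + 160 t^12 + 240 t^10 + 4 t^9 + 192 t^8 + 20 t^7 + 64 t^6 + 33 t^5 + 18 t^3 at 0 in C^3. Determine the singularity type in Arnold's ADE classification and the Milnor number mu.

The Hessian of f at 0 has rank 1. Corank 2; j^3 = (s + 2*t)*(2*s + 3*t)^2 has shape L^2 M (L != M), so D-series; mu = 7 gives D_7.

Type D7, Milnor number mu = 7.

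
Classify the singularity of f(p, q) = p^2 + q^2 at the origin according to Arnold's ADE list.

The Hessian of f at 0 has rank 2. Corank 0: nondegenerate Morse point, so A_1.

A1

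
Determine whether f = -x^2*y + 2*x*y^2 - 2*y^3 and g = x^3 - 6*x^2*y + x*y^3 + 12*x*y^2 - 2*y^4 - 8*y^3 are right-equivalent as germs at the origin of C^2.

No.

The Hessian of f at 0 is [[0, 0], [0, 0]] with rank 0, so corank 2. A Groebner basis of the Jacobian ideal J(f) in C{x,y} is {y^3, x^2 + 2*y^2, x*y - y^2}; counting standard monomials gives mu = 4. Corank 2; j^3 = -y*(x^2 - 2*x*y + 2*y^2) splits into three distinct lines over C (the quadratic factor has nonzero discriminant), so D_4. The Hessian of g at 0 is [[0, 0], [0, 0]] with rank 0, so corank 2. A Groebner basis of the Jacobian ideal J(g) in C{x,y} is {x^3 - 6*x^2*y - 48*x^2 + 192*x*y - 192*y^2, 6*x^2 + x*y^2 - 24*x*y + 24*y^2, 3*x^2 - 12*x*y + y^3 + 12*y^2}; counting standard monomials gives mu = 7. Corank 2; j^3 = (x - 2*y)^3 is a perfect cube, so E-series; the 4-jet and mu = 7 give E_7. f is D_4 but g is E_7, hence not right-equivalent.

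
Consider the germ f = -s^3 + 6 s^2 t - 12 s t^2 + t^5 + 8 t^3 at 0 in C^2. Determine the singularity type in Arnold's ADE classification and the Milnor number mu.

The Hessian of f at 0 has rank 0. Corank 2; j^3 = -(s - 2*t)^3 is a perfect cube, so E-series; the 5-jet and mu = 8 give E_8.

Type E_{8}, Milnor number mu = 8.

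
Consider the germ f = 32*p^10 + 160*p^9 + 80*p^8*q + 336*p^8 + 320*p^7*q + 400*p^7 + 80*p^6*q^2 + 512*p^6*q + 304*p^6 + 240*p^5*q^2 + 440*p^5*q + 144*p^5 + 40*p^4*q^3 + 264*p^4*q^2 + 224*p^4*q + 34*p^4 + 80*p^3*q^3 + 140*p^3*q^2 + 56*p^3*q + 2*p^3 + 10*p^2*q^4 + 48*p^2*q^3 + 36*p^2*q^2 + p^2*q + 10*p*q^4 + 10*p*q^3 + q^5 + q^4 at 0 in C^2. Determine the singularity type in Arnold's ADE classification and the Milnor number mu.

Type D_5, Milnor number mu = 5.

The Hessian of f at 0 is [[0, 0], [0, 0]] with rank 0, so corank 2. A Groebner basis of the Jacobian ideal J(f) in C{p,q} is {p*q^2, -p*q/7 + q^3, p^2 + 4*p*q/7}; counting standard monomials gives mu = 5. Corank 2; j^3 = p^2*(2*p + q) has shape L^2 M (L != M), so D-series; mu = 5 gives D_5.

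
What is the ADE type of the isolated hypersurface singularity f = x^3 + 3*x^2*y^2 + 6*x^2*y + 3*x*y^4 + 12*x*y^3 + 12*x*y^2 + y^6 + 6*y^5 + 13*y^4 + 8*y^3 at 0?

The Hessian of f at 0 is [[0, 0], [0, 0]] with rank 0, so corank 2. A Groebner basis of the Jacobian ideal J(f) in C{x,y} is {x^3 + 6*x^2 + 24*x*y + 24*y^2, x^2*y - 2*x^2 - 8*x*y - 8*y^2, x^2/2 + x*y^2 + 2*x*y + 2*y^2, y^3}; counting standard monomials gives mu = 6. Corank 2; j^3 = (x + 2*y)^3 is a perfect cube, so E-series; the 4-jet and mu = 6 give E_6.

E6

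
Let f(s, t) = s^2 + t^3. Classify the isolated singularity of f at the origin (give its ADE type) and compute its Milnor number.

The Hessian of f at 0 has rank 1. Corank 1: A-series; mu = 2 gives A_2.

Type A2, Milnor number mu = 2.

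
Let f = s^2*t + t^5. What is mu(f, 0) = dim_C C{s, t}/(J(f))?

6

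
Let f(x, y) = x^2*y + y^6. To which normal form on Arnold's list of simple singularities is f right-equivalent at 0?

D_{7}

The Hessian of f at 0 is [[0, 0], [0, 0]] with rank 0, so corank 2. A Groebner basis of the Jacobian ideal J(f) in C{x,y} is {x^2/6 + y^5, x^3, x*y}; counting standard monomials gives mu = 7. Corank 2; j^3 = x^2*y has shape L^2 M (L != M), so D-series; mu = 7 gives D_7.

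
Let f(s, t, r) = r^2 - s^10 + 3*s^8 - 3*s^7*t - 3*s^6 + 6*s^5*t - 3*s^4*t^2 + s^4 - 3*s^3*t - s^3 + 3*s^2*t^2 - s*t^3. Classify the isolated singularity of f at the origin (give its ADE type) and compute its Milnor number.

Type E_7, Milnor number mu = 7.

The Hessian of f at 0 has rank 1. Corank 2; j^3 = -s^3 is a perfect cube, so E-series; the 4-jet and mu = 7 give E_7.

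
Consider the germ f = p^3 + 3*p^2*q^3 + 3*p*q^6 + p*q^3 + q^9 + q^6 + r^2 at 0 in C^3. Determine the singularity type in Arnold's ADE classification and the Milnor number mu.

The Hessian of f at 0 is [[0, 0, 0], [0, 0, 0], [0, 0, 2]] with rank 1, so corank 2. A Groebner basis of the Jacobian ideal J(f) in C{p,q,r} is {p^3, p*q^2, 3*p^2 + q^3, r}; counting standard monomials gives mu = 7. Corank 2; j^3 = p^3 is a perfect cube, so E-series; the 4-jet and mu = 7 give E_7.

Type E7, Milnor number mu = 7.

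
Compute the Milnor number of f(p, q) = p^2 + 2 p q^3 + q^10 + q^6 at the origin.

The Hessian of f at 0 has rank 1. Corank 1: A-series; mu = 9 gives A_9.

9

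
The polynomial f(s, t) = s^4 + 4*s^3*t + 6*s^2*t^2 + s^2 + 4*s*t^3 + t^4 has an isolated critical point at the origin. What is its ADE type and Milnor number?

The Hessian of f at 0 is [[2, 0], [0, 0]] with rank 1, so corank 1. A Groebner basis of the Jacobian ideal J(f) in C{s,t} is {t^3, s}; counting standard monomials gives mu = 3. Corank 1: A-series; mu = 3 gives A_3.

Type A_3, Milnor number mu = 3.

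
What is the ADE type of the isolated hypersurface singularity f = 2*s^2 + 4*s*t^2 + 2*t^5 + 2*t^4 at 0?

A4

The Hessian of f at 0 has rank 1. Corank 1: A-series; mu = 4 gives A_4.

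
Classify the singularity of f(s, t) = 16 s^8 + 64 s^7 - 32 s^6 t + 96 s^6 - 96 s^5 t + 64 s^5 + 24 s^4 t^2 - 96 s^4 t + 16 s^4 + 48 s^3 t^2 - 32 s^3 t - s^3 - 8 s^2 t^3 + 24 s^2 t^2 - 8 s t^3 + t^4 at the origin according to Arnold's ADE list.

The Hessian of f at 0 is [[0, 0], [0, 0]] with rank 0, so corank 2. A Groebner basis of the Jacobian ideal J(f) in C{s,t} is {t^4, s*t^2 - t^3/6, s^2}; counting standard monomials gives mu = 6. Corank 2; j^3 = -s^3 is a perfect cube, so E-series; the 4-jet and mu = 6 give E_6.

E6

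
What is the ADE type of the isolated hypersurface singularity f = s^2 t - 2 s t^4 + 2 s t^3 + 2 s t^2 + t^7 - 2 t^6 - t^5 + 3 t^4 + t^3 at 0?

D_5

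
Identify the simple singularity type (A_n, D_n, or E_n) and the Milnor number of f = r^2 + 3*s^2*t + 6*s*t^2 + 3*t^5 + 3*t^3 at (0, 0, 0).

Type D6, Milnor number mu = 6.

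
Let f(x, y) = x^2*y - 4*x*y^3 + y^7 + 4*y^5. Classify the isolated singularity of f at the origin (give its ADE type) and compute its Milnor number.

Type D8, Milnor number mu = 8.

The Hessian of f at 0 is [[0, 0], [0, 0]] with rank 0, so corank 2. A Groebner basis of the Jacobian ideal J(f) in C{x,y} is {x^2*y^2 + 4*x^2/7 - 8*x*y^2/7, x^3 + 8*x^2/7 - 16*x*y^2/7, -x*y/2 + y^3}; counting standard monomials gives mu = 8. Corank 2; j^3 = x^2*y has shape L^2 M (L != M), so D-series; mu = 8 gives D_8.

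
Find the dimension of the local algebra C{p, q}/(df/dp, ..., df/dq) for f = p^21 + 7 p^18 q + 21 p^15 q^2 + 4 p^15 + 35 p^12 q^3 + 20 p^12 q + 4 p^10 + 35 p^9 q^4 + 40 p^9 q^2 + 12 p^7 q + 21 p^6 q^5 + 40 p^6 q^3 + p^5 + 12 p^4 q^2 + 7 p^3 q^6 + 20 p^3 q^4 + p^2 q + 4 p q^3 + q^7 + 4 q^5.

8

The Hessian of f at 0 has rank 0. Corank 2; j^3 = p^2*q has shape L^2 M (L != M), so D-series; mu = 8 gives D_8.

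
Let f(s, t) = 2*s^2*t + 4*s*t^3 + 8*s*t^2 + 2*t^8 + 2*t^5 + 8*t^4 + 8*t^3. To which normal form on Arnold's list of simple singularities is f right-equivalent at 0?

The Hessian of f at 0 has rank 0. Corank 2; j^3 = 2*t*(s + 2*t)^2 has shape L^2 M (L != M), so D-series; mu = 9 gives D_9.

D_9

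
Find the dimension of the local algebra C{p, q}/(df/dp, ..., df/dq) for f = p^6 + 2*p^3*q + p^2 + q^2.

The Hessian of f at 0 has rank 2. Corank 0: nondegenerate Morse point, so A_1.

1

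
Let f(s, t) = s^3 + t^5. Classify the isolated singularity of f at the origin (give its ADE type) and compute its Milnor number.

Type E8, Milnor number mu = 8.

The Hessian of f at 0 has rank 0. Corank 2; j^3 = s^3 is a perfect cube, so E-series; the 5-jet and mu = 8 give E_8.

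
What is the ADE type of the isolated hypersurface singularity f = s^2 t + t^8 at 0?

The Hessian of f at 0 is [[0, 0], [0, 0]] with rank 0, so corank 2. A Groebner basis of the Jacobian ideal J(f) in C{s,t} is {s^2/8 + t^7, s^3, s*t}; counting standard monomials gives mu = 9. Corank 2; j^3 = s^2*t has shape L^2 M (L != M), so D-series; mu = 9 gives D_9.

D9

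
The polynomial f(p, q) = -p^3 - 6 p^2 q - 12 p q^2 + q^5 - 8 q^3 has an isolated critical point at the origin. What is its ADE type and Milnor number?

The Hessian of f at 0 has rank 0. Corank 2; j^3 = -(p + 2*q)^3 is a perfect cube, so E-series; the 5-jet and mu = 8 give E_8.

Type E8, Milnor number mu = 8.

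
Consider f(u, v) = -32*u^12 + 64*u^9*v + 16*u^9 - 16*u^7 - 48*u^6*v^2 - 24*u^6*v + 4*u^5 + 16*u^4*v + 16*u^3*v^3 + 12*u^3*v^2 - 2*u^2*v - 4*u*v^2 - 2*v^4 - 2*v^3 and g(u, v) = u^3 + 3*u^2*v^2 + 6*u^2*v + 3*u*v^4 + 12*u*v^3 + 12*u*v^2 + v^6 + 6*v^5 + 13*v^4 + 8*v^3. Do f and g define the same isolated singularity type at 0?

No.

The Hessian of f at 0 has rank 0. Corank 2; j^3 = -2*v*(u + v)^2 has shape L^2 M (L != M), so D-series; mu = 5 gives D_5. The Hessian of g at 0 has rank 0. Corank 2; j^3 = (u + 2*v)^3 is a perfect cube, so E-series; the 4-jet and mu = 6 give E_6. f is D_5 but g is E_6, hence not right-equivalent.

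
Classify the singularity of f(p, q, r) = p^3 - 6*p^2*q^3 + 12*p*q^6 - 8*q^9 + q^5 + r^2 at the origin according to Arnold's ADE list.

E_{8}

The Hessian of f at 0 is [[0, 0, 0], [0, 0, 0], [0, 0, 2]] with rank 1, so corank 2. A Groebner basis of the Jacobian ideal J(f) in C{p,q,r} is {-p^2/4 + p*q^3, q^4, p^3, p^2*q, r}; counting standard monomials gives mu = 8. Corank 2; j^3 = p^3 is a perfect cube, so E-series; the 5-jet and mu = 8 give E_8.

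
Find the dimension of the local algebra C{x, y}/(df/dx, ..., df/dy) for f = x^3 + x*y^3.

7

The Hessian of f at 0 is [[0, 0], [0, 0]] with rank 0, so corank 2. A Groebner basis of the Jacobian ideal J(f) in C{x,y} is {x^3, x*y^2, 3*x^2 + y^3}; counting standard monomials gives mu = 7. Corank 2; j^3 = x^3 is a perfect cube, so E-series; the 4-jet and mu = 7 give E_7.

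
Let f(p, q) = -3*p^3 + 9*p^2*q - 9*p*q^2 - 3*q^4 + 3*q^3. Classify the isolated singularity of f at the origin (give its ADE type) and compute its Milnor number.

The Hessian of f at 0 has rank 0. Corank 2; j^3 = -3*(p - q)^3 is a perfect cube, so E-series; the 4-jet and mu = 6 give E_6.

Type E_{6}, Milnor number mu = 6.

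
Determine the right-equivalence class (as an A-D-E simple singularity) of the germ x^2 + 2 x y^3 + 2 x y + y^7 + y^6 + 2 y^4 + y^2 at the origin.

A_6

The Hessian of f at 0 has rank 1. Corank 1: A-series; mu = 6 gives A_6.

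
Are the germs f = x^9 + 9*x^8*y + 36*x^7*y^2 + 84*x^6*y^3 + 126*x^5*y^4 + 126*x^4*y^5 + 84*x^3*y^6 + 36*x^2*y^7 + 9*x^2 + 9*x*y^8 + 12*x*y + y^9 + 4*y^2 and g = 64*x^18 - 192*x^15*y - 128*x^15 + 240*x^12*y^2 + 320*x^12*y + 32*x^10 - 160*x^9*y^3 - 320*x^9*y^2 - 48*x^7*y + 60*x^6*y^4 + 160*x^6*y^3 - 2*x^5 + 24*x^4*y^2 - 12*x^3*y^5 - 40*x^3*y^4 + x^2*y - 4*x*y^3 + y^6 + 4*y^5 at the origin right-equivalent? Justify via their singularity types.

The Hessian of f at 0 is [[18, 12], [12, 8]] with rank 1, so corank 1. A Groebner basis of the Jacobian ideal J(f) in C{x,y} is {y^8, x + 2*y/3}; counting standard monomials gives mu = 8. Corank 1: A-series; mu = 8 gives A_8. The Hessian of g at 0 is [[0, 0], [0, 0]] with rank 0, so corank 2. A Groebner basis of the Jacobian ideal J(g) in C{x,y} is {x^3, x^2*y + 2*x^2/3 - 4*x*y^2/3, -x*y/2 + y^3}; counting standard monomials gives mu = 7. Corank 2; j^3 = x^2*y has shape L^2 M (L != M), so D-series; mu = 7 gives D_7. f is A_8 but g is D_7, hence not right-equivalent.

No.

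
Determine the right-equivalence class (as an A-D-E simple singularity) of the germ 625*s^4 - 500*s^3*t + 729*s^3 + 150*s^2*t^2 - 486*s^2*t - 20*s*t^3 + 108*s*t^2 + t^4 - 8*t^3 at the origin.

E6

The Hessian of f at 0 has rank 0. Corank 2; j^3 = (9*s - 2*t)^3 is a perfect cube, so E-series; the 4-jet and mu = 6 give E_6.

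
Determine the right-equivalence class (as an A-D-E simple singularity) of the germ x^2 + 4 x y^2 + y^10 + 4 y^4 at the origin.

A_{9}

The Hessian of f at 0 has rank 1. Corank 1: A-series; mu = 9 gives A_9.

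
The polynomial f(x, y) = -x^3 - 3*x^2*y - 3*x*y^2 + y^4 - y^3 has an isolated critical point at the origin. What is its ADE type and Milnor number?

The Hessian of f at 0 is [[0, 0], [0, 0]] with rank 0, so corank 2. A Groebner basis of the Jacobian ideal J(f) in C{x,y} is {y^3, x^2 + 2*x*y + y^2}; counting standard monomials gives mu = 6. Corank 2; j^3 = -(x + y)^3 is a perfect cube, so E-series; the 4-jet and mu = 6 give E_6.

Type E6, Milnor number mu = 6.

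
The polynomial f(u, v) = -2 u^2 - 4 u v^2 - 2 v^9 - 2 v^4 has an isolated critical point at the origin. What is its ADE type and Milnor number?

Type A8, Milnor number mu = 8.

The Hessian of f at 0 is [[-4, 0], [0, 0]] with rank 1, so corank 1. A Groebner basis of the Jacobian ideal J(f) in C{u,v} is {u^4, u + v^2}; counting standard monomials gives mu = 8. Corank 1: A-series; mu = 8 gives A_8.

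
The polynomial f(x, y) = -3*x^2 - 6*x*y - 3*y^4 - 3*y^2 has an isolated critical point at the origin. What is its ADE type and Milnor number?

Type A_3, Milnor number mu = 3.

The Hessian of f at 0 is [[-6, -6], [-6, -6]] with rank 1, so corank 1. A Groebner basis of the Jacobian ideal J(f) in C{x,y} is {y^3, x + y}; counting standard monomials gives mu = 3. Corank 1: A-series; mu = 3 gives A_3.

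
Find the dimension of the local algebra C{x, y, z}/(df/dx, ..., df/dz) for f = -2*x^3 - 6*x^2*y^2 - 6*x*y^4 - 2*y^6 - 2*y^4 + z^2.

6

The Hessian of f at 0 is [[0, 0, 0], [0, 0, 0], [0, 0, 2]] with rank 1, so corank 2. A Groebner basis of the Jacobian ideal J(f) in C{x,y,z} is {x^3, x^2*y, x^2/2 + x*y^2, y^3, z}; counting standard monomials gives mu = 6. Corank 2; j^3 = -2*x^3 is a perfect cube, so E-series; the 4-jet and mu = 6 give E_6.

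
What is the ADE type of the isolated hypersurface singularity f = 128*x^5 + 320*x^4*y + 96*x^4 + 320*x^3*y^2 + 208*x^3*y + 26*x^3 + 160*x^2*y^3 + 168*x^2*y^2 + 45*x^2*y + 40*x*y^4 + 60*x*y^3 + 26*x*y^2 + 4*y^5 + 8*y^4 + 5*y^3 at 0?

D_{4}

The Hessian of f at 0 is [[0, 0], [0, 0]] with rank 0, so corank 2. A Groebner basis of the Jacobian ideal J(f) in C{x,y} is {y^3, x^2 + y^2/3, x*y}; counting standard monomials gives mu = 4. Corank 2; j^3 = (2*x + y)*(13*x^2 + 16*x*y + 5*y^2) splits into three distinct lines over C (the quadratic factor has nonzero discriminant), so D_4.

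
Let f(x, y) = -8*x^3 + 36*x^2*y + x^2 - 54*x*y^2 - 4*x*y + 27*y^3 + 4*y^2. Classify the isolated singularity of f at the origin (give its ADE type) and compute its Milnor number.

Type A_{2}, Milnor number mu = 2.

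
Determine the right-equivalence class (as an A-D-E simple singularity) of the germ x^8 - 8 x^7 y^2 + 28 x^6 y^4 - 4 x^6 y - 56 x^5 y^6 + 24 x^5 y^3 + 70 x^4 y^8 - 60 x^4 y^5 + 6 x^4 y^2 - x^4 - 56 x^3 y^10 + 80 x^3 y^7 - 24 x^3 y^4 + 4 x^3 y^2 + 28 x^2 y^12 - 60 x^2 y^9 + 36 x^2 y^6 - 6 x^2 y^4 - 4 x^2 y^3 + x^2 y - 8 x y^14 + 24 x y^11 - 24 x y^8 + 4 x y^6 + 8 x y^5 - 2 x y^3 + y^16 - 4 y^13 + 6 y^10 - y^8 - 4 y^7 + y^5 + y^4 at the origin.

D_5

The Hessian of f at 0 is [[0, 0], [0, 0]] with rank 0, so corank 2. A Groebner basis of the Jacobian ideal J(f) in C{x,y} is {x*y^2, -x*y + y^3, x^2 + 4*x*y}; counting standard monomials gives mu = 5. Corank 2; j^3 = x^2*y has shape L^2 M (L != M), so D-series; mu = 5 gives D_5.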